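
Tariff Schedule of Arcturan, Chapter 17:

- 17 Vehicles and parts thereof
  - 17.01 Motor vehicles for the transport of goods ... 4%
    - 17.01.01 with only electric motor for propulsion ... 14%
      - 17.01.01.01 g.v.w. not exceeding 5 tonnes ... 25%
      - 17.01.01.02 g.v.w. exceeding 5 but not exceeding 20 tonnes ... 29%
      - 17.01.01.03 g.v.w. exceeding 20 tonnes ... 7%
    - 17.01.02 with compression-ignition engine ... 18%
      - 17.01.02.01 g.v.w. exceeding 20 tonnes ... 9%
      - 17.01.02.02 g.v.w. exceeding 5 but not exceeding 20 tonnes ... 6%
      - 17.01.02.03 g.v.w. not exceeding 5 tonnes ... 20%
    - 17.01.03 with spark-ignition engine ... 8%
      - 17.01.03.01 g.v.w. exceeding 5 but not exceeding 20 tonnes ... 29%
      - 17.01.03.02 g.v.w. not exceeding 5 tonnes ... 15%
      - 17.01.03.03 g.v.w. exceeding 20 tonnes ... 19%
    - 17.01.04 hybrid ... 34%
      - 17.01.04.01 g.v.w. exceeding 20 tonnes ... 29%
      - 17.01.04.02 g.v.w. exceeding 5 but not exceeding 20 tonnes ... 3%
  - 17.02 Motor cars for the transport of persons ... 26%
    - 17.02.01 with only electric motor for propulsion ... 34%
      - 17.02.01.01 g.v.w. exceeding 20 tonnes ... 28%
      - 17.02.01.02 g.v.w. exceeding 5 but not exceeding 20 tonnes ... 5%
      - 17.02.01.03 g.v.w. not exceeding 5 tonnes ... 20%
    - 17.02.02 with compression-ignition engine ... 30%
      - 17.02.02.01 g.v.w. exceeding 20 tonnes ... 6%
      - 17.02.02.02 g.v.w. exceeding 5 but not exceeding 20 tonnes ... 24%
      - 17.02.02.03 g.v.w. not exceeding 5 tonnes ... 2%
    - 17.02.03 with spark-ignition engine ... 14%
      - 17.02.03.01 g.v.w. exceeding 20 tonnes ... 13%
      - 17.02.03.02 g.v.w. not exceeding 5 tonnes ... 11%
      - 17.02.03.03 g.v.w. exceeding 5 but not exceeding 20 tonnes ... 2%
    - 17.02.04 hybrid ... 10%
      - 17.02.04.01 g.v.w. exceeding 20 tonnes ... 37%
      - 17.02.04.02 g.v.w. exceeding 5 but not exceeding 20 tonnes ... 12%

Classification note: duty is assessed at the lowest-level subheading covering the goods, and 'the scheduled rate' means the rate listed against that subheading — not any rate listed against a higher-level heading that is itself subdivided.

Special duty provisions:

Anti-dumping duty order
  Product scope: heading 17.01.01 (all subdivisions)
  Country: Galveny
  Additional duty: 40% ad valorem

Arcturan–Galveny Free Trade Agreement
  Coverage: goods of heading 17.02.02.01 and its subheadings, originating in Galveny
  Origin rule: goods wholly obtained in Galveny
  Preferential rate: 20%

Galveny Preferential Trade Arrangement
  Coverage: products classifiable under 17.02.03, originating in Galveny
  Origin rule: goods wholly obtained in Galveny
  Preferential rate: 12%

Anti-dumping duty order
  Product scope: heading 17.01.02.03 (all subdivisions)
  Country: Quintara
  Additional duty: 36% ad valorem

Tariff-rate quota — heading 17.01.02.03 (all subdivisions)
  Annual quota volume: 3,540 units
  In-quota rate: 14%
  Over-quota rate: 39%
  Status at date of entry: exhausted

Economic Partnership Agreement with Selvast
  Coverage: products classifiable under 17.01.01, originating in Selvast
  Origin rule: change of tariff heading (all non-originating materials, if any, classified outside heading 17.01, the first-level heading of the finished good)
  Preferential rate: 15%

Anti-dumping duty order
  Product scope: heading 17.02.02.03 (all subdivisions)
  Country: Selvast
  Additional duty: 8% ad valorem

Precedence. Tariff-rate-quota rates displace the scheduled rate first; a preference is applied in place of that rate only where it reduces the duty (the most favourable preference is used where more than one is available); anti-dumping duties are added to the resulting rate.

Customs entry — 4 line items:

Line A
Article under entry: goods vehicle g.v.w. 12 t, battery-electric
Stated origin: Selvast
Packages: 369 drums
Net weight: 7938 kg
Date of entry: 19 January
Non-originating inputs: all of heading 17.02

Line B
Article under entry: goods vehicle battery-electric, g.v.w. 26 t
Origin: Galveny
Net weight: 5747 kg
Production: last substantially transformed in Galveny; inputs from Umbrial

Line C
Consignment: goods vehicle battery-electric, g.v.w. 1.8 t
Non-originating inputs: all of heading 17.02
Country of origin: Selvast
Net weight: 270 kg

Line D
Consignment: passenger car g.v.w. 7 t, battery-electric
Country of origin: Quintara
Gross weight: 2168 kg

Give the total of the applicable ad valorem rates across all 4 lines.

Line A: goods vehicle → 17.01; battery-electric → 17.01.01; g.v.w. 12 t → 17.01.01.02. Scheduled 29%. Selvast agreement on 17.01.01: CTH met → 15% available; preferential 15%. → 15%.
Line B: goods vehicle → 17.01; battery-electric → 17.01.01; g.v.w. 26 t → 17.01.01.03. Scheduled 7%. Galveny agreement on 17.02.02.01: 17.01.01.03 not covered; Galveny agreement on 17.02.03: 17.01.01.03 not covered; anti-dumping (Galveny, 17.01.01): +40%; total 7% + 40% = 47%. → 47%.
Line C: goods vehicle → 17.01; battery-electric → 17.01.01; g.v.w. 1.8 t → 17.01.01.01. Scheduled 25%. Selvast agreement on 17.01.01: CTH met → 15% available; preferential 15%. → 15%.
Line D: passenger car → 17.02; battery-electric → 17.02.01; g.v.w. 7 t → 17.02.01.02. Scheduled 5%. No special measure applies. → 5%.
Sum: 15% + 47% + 15% + 5% = 82%.

82%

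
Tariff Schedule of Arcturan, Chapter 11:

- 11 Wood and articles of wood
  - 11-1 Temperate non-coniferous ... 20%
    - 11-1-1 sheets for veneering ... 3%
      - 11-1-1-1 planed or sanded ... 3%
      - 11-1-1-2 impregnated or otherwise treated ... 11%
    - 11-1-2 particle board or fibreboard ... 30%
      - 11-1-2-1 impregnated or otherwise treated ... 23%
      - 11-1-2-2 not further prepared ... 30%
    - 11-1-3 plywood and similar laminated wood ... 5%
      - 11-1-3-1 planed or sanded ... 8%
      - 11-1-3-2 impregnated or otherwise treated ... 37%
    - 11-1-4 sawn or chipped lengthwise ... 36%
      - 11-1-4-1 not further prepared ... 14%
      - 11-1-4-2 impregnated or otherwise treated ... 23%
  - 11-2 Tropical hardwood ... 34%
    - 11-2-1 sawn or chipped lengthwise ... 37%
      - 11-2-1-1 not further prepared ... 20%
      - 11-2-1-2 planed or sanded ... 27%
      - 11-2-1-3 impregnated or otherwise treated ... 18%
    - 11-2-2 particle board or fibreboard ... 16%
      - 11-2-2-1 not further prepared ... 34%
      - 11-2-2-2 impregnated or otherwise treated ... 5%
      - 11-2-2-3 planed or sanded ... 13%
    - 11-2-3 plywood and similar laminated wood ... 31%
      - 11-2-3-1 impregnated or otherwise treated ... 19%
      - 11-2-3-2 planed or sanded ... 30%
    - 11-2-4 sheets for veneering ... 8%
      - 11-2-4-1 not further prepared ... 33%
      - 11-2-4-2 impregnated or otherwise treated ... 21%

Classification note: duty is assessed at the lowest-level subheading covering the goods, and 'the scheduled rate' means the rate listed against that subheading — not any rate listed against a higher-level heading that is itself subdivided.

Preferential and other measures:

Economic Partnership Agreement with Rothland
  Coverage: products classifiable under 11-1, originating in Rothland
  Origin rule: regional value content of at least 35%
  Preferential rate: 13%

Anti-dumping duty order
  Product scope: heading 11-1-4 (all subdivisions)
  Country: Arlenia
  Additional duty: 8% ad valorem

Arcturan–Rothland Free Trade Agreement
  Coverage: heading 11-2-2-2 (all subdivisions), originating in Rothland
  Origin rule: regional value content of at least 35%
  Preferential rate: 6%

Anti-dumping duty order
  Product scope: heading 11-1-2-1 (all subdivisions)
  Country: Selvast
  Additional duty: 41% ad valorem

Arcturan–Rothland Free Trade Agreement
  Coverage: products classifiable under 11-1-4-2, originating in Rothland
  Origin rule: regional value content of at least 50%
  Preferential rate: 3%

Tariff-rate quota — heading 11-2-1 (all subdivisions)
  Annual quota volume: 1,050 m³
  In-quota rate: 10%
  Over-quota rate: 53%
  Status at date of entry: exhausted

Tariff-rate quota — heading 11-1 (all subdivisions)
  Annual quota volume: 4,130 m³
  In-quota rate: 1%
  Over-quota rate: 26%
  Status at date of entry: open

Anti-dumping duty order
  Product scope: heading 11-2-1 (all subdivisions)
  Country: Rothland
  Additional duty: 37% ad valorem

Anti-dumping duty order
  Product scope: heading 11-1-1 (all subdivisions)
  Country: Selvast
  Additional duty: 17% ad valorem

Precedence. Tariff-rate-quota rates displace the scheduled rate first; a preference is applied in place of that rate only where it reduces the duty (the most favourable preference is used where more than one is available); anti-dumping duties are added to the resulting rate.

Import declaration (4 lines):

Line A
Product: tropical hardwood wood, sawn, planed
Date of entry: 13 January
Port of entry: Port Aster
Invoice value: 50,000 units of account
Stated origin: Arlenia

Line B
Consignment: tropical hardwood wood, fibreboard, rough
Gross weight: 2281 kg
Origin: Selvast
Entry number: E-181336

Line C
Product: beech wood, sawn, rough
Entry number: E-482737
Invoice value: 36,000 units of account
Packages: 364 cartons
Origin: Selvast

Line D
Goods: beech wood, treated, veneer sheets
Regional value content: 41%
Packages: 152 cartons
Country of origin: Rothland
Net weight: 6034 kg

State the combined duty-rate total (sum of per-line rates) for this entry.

89%

Line A: tropical hardwood → 11-2; sawn → 11-2-1; planed → 11-2-1-2. Scheduled 27%. quota on 11-2-1 exhausted → over-quota 53%. → 53%.
Line B: tropical hardwood → 11-2; fibreboard → 11-2-2; rough → 11-2-2-1. Scheduled 34%. No special measure applies. → 34%.
Line C: beech → 11-1; sawn → 11-1-4; rough → 11-1-4-1. Scheduled 14%. quota on 11-1 open → in-quota 1%. → 1%.
Line D: beech → 11-1; veneer sheets → 11-1-1; treated → 11-1-1-2. Scheduled 11%. quota on 11-1 open → in-quota 1%; Rothland agreement on 11-1: RVC ≥ 35% → 13% available; Rothland agreement on 11-2-2-2: 11-1-1-2 not covered; Rothland agreement on 11-1-4-2: 11-1-1-2 not covered; preference 13% not lower than 1% → no reduction. → 1%.
Sum: 53% + 34% + 1% + 1% = 89%.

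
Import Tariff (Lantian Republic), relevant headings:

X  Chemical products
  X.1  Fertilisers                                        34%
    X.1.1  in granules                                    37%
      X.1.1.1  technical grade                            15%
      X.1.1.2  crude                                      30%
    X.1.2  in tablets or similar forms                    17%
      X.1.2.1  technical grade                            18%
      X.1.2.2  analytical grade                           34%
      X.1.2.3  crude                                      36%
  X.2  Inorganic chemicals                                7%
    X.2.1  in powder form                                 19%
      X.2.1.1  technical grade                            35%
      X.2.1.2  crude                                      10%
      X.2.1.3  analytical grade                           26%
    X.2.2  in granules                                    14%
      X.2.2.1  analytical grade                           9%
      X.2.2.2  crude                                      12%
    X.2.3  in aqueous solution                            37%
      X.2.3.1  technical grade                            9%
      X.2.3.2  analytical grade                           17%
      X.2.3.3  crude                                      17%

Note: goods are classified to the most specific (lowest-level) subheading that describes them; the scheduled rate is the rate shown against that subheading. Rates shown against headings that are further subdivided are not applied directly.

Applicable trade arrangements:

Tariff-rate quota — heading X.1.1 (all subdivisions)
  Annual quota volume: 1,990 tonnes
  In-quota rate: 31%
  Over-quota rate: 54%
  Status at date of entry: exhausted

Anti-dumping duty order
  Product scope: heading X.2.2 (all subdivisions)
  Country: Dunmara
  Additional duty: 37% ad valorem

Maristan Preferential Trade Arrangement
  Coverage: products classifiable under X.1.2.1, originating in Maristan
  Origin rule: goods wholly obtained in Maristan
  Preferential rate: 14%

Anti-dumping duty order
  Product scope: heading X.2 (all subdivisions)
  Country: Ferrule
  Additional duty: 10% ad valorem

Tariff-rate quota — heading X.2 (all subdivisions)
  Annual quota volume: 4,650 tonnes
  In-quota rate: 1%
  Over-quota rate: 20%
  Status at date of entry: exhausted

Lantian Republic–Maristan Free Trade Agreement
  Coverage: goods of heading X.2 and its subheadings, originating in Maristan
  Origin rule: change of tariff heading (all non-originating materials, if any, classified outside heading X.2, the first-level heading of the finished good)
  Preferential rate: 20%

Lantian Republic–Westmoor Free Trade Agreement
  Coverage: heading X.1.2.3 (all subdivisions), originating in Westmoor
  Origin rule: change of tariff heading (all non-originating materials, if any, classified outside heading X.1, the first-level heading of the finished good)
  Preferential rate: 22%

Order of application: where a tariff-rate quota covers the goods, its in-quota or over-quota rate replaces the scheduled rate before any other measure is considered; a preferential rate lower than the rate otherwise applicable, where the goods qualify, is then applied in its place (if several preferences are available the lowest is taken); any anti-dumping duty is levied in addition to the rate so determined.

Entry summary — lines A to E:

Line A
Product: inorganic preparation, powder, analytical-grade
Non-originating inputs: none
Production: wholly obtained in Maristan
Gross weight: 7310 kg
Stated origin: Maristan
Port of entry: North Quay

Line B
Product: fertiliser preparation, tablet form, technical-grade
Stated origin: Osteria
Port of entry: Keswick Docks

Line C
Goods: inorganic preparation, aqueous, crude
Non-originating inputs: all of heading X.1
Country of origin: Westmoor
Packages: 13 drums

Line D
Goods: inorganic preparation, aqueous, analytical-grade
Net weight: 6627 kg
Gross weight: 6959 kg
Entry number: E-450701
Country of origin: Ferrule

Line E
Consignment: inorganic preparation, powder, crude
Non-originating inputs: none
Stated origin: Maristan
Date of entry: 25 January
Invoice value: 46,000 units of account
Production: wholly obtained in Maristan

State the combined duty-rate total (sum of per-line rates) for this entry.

Line A: inorganic → X.2; powder → X.2.1; analytical-grade → X.2.1.3. Scheduled 26%. quota on X.2 exhausted → over-quota 20%; Maristan agreement on X.1.2.1: X.2.1.3 not covered; Maristan agreement on X.2: CTH met → 20% available; preference 20% not lower than 20% → no reduction. → 20%.
Line B: fertiliser → X.1; tablet form → X.1.2; technical-grade → X.1.2.1. Scheduled 18%. No special measure applies. → 18%.
Line C: inorganic → X.2; aqueous → X.2.3; crude → X.2.3.3. Scheduled 17%. quota on X.2 exhausted → over-quota 20%; Westmoor agreement on X.1.2.3: X.2.3.3 not covered. → 20%.
Line D: inorganic → X.2; aqueous → X.2.3; analytical-grade → X.2.3.2. Scheduled 17%. quota on X.2 exhausted → over-quota 20%; anti-dumping (Ferrule, X.2): +10%; total 20% + 10% = 30%. → 30%.
Line E: inorganic → X.2; powder → X.2.1; crude → X.2.1.2. Scheduled 10%. quota on X.2 exhausted → over-quota 20%; Maristan agreement on X.1.2.1: X.2.1.2 not covered; Maristan agreement on X.2: CTH met → 20% available; preference 20% not lower than 20% → no reduction. → 20%.
Sum: 20% + 18% + 20% + 30% + 20% = 108%.

108%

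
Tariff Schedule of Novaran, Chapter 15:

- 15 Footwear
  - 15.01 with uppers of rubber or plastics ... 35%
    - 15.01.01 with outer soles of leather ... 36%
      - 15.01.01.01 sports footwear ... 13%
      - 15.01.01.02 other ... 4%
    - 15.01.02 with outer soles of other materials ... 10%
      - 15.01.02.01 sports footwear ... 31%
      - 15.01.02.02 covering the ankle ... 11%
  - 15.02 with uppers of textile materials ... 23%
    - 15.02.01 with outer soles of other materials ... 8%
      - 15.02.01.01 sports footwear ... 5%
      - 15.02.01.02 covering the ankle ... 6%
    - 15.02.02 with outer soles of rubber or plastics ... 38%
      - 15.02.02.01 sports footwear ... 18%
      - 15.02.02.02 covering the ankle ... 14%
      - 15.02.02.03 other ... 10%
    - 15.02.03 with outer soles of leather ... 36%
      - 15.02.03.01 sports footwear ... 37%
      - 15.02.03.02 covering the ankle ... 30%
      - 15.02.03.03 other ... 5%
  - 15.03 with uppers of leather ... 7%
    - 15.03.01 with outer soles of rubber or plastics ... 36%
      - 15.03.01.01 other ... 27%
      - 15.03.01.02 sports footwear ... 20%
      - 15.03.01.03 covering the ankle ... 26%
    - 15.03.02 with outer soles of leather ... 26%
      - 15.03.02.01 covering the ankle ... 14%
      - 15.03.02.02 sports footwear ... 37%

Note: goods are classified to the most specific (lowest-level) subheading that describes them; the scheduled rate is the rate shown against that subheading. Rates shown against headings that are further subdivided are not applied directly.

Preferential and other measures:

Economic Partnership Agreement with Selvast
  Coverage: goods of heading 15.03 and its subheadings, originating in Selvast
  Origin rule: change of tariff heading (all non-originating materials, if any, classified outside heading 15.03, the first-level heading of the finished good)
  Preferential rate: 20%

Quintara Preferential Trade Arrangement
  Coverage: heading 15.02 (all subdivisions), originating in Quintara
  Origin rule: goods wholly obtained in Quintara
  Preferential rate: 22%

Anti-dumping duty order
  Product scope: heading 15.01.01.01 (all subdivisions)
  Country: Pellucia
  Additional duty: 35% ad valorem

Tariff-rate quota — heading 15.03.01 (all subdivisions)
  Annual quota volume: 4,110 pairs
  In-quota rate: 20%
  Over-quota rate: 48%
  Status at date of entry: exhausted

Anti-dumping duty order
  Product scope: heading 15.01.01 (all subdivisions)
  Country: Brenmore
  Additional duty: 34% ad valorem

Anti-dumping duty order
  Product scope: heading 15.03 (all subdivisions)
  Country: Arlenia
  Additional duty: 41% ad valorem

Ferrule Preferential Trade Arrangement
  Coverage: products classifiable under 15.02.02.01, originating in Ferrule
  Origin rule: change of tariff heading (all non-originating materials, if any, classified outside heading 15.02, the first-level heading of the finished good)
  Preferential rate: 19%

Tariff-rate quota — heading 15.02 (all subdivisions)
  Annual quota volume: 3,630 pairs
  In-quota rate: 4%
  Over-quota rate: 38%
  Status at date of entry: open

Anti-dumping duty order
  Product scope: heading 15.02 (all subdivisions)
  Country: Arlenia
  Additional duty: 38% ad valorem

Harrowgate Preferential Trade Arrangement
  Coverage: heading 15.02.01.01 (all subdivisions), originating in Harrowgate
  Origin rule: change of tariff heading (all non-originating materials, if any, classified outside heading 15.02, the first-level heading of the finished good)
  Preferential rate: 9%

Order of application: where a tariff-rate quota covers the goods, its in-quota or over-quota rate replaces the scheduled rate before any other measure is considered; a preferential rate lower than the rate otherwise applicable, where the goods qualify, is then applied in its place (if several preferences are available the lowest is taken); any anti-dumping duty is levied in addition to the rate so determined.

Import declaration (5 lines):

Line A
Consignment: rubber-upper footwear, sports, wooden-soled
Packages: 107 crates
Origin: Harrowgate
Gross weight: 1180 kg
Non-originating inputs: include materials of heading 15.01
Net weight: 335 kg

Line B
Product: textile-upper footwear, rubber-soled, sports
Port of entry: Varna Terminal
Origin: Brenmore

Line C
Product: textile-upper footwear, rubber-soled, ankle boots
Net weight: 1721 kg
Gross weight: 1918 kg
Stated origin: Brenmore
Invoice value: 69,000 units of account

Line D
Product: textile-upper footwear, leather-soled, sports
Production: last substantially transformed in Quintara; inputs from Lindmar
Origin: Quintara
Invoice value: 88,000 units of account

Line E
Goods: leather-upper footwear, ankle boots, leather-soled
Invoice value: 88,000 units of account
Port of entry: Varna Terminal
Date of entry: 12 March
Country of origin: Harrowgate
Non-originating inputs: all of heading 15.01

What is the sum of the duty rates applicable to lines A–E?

Line A: rubber-upper → 15.01; wooden-soled → 15.01.02; sports → 15.01.02.01. Scheduled 31%. Harrowgate agreement on 15.02.01.01: 15.01.02.01 not covered. → 31%.
Line B: textile-upper → 15.02; rubber-soled → 15.02.02; sports → 15.02.02.01. Scheduled 18%. quota on 15.02 open → in-quota 4%. → 4%.
Line C: textile-upper → 15.02; rubber-soled → 15.02.02; ankle boots → 15.02.02.02. Scheduled 14%. quota on 15.02 open → in-quota 4%. → 4%.
Line D: textile-upper → 15.02; leather-soled → 15.02.03; sports → 15.02.03.01. Scheduled 37%. quota on 15.02 open → in-quota 4%; Quintara agreement on 15.02: not wholly obtained. → 4%.
Line E: leather-upper → 15.03; leather-soled → 15.03.02; ankle boots → 15.03.02.01. Scheduled 14%. Harrowgate agreement on 15.02.01.01: 15.03.02.01 not covered. → 14%.
Sum: 31% + 4% + 4% + 4% + 14% = 57%.

57%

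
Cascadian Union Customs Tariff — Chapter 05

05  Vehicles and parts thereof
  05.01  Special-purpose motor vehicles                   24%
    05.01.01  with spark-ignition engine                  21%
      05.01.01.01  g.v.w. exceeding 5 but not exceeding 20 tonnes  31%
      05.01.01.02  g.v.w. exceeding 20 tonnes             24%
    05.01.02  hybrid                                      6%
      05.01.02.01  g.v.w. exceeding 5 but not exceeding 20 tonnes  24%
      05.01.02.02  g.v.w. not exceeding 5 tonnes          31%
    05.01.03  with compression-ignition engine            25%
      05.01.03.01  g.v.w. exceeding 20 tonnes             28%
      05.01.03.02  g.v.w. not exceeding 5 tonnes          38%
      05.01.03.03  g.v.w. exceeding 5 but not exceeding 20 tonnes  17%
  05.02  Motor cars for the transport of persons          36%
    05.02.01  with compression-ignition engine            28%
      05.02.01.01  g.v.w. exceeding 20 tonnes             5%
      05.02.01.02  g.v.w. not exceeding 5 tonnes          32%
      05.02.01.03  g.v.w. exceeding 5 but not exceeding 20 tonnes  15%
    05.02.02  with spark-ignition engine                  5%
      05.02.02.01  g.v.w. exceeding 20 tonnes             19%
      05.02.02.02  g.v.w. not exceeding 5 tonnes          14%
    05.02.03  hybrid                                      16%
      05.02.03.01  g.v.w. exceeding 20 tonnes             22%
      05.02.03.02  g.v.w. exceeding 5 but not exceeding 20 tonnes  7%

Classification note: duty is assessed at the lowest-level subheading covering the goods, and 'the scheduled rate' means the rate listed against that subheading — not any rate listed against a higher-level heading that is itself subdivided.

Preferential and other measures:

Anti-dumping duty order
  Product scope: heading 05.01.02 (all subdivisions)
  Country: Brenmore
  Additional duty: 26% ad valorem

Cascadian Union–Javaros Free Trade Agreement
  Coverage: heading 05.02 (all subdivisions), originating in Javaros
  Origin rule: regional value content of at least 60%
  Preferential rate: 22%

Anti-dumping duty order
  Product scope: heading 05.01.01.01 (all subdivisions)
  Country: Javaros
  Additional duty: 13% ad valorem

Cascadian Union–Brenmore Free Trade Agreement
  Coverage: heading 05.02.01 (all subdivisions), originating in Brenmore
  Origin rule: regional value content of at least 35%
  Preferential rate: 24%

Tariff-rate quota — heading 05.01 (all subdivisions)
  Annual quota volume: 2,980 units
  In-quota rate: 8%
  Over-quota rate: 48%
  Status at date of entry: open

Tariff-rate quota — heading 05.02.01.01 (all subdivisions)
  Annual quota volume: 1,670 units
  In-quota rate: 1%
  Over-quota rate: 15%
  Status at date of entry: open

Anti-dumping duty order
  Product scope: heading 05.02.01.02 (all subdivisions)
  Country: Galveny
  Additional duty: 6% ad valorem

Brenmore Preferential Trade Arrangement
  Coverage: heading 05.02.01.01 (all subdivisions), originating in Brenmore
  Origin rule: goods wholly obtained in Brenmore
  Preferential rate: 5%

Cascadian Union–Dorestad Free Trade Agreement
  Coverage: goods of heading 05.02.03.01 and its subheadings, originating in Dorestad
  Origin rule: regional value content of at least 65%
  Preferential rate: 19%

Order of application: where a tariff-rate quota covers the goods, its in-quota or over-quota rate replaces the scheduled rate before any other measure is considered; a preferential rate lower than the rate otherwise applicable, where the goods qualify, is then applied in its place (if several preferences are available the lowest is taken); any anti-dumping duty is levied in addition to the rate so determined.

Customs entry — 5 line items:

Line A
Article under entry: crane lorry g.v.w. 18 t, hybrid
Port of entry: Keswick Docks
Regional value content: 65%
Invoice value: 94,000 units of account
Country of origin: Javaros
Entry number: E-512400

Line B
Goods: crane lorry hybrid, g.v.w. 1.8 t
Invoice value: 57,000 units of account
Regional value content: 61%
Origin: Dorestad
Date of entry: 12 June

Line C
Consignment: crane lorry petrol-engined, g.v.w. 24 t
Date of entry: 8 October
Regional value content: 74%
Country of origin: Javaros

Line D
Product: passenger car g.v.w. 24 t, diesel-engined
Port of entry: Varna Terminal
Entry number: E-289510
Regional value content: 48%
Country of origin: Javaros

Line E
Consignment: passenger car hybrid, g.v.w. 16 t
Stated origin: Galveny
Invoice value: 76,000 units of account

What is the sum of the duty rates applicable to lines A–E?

32%

Line A: crane lorry → 05.01; hybrid → 05.01.02; g.v.w. 18 t → 05.01.02.01. Scheduled 24%. quota on 05.01 open → in-quota 8%; Javaros agreement on 05.02: 05.01.02.01 not covered. → 8%.
Line B: crane lorry → 05.01; hybrid → 05.01.02; g.v.w. 1.8 t → 05.01.02.02. Scheduled 31%. quota on 05.01 open → in-quota 8%; Dorestad agreement on 05.02.03.01: 05.01.02.02 not covered. → 8%.
Line C: crane lorry → 05.01; petrol-engined → 05.01.01; g.v.w. 24 t → 05.01.01.02. Scheduled 24%. quota on 05.01 open → in-quota 8%; Javaros agreement on 05.02: 05.01.01.02 not covered. → 8%.
Line D: passenger car → 05.02; diesel-engined → 05.02.01; g.v.w. 24 t → 05.02.01.01. Scheduled 5%. quota on 05.02.01.01 open → in-quota 1%; Javaros agreement on 05.02: RVC < 60%. → 1%.
Line E: passenger car → 05.02; hybrid → 05.02.03; g.v.w. 16 t → 05.02.03.02. Scheduled 7%. No special measure applies. → 7%.
Sum: 8% + 8% + 8% + 1% + 7% = 32%.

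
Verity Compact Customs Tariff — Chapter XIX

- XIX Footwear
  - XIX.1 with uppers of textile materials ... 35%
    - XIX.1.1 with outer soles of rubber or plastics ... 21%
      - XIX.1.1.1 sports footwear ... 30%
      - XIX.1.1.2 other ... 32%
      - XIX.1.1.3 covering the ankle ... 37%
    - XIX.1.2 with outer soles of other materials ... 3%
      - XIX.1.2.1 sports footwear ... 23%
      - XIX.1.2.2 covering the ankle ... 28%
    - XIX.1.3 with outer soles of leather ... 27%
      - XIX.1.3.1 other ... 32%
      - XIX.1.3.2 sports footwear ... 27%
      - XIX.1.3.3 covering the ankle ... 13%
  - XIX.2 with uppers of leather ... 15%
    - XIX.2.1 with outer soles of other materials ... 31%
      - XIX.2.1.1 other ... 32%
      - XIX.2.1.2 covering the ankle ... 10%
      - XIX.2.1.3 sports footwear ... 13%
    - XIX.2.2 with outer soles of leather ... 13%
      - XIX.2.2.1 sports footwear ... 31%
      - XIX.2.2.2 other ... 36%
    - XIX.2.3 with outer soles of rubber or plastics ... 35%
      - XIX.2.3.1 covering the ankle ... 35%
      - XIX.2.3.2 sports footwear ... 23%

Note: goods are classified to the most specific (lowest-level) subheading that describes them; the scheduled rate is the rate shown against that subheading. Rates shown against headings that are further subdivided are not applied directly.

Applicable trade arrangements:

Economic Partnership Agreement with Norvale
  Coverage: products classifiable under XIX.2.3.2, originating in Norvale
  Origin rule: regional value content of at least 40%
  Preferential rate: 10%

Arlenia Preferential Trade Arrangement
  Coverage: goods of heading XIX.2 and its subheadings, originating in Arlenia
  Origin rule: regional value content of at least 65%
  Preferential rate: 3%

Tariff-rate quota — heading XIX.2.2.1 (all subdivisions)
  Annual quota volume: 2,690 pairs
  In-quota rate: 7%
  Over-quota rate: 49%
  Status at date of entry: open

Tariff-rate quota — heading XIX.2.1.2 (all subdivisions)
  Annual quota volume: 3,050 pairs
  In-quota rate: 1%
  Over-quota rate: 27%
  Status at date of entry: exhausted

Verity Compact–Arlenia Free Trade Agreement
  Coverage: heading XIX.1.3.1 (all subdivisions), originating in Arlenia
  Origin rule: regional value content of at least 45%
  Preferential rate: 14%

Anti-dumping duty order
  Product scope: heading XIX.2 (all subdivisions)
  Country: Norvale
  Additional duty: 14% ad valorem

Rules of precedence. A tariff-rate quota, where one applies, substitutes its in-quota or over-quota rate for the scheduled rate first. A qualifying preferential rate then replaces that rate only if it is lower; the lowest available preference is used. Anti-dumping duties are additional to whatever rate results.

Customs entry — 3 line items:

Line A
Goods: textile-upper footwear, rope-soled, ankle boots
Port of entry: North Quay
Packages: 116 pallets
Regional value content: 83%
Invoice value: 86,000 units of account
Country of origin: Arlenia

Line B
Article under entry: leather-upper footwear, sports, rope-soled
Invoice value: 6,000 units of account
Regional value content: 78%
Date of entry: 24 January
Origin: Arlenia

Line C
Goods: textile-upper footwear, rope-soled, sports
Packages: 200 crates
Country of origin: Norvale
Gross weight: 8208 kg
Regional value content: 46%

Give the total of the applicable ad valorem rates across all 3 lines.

54%

Line A: textile-upper → XIX.1; rope-soled → XIX.1.2; ankle boots → XIX.1.2.2. Scheduled 28%. Arlenia agreement on XIX.2: XIX.1.2.2 not covered; Arlenia agreement on XIX.1.3.1: XIX.1.2.2 not covered. → 28%.
Line B: leather-upper → XIX.2; rope-soled → XIX.2.1; sports → XIX.2.1.3. Scheduled 13%. Arlenia agreement on XIX.2: RVC ≥ 65% → 3% available; Arlenia agreement on XIX.1.3.1: XIX.2.1.3 not covered; preferential 3%. → 3%.
Line C: textile-upper → XIX.1; rope-soled → XIX.1.2; sports → XIX.1.2.1. Scheduled 23%. Norvale agreement on XIX.2.3.2: XIX.1.2.1 not covered. → 23%.
Sum: 28% + 3% + 23% = 54%.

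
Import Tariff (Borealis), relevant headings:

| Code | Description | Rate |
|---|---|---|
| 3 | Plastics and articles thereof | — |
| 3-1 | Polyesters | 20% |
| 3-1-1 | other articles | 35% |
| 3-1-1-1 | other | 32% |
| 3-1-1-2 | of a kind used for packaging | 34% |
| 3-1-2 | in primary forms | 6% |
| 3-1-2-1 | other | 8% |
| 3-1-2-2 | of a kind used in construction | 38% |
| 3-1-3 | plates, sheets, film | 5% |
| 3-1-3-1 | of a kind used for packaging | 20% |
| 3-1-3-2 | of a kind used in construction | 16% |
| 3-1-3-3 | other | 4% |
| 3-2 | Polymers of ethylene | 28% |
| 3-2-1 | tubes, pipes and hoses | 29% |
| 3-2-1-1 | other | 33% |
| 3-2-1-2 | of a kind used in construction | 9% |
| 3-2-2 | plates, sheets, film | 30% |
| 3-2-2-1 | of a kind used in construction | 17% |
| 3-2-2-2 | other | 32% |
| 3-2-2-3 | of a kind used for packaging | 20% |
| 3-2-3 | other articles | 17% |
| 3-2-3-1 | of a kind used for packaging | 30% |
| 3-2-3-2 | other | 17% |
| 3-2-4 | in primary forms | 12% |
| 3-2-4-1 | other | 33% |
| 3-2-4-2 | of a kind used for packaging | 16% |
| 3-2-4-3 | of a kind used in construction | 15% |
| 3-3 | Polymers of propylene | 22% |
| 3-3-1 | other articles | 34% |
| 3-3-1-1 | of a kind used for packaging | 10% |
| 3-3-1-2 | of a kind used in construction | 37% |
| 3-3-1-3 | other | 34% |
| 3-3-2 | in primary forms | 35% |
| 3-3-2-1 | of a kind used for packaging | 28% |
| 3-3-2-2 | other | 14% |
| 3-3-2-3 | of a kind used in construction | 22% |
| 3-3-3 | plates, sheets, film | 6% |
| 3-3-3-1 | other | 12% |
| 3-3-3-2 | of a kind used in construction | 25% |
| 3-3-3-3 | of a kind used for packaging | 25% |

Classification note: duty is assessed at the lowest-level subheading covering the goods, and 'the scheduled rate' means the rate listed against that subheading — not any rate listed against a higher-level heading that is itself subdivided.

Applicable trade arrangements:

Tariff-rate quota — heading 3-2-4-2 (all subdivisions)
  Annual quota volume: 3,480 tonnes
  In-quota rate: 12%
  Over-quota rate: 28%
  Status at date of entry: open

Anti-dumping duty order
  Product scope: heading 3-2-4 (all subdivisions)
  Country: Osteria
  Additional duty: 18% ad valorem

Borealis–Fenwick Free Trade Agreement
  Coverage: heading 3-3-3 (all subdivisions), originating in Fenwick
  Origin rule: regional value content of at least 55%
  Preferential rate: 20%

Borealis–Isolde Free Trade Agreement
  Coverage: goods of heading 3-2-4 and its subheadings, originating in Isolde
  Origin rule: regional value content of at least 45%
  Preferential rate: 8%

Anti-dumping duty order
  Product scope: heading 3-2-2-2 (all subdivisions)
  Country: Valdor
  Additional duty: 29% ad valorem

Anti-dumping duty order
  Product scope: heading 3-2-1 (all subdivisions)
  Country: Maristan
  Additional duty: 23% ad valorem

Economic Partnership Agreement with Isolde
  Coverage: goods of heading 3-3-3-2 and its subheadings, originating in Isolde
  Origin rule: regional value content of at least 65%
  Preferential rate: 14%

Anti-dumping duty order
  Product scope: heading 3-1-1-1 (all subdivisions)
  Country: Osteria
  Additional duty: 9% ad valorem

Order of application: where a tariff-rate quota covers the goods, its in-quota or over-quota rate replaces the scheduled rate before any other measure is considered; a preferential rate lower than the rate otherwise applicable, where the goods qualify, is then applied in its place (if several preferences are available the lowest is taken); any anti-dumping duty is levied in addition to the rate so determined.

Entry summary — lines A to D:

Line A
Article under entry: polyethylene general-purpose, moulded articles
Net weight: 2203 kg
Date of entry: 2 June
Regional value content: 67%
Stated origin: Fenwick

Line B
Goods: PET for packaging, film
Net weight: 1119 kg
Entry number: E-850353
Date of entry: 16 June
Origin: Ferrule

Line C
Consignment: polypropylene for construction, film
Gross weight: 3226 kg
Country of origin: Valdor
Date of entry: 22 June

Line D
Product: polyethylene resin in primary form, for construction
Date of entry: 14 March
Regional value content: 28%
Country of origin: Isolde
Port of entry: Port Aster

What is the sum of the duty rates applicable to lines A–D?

77%

Line A: polyethylene → 3-2; moulded articles → 3-2-3; general-purpose → 3-2-3-2. Scheduled 17%. Fenwick agreement on 3-3-3: 3-2-3-2 not covered. → 17%.
Line B: PET → 3-1; film → 3-1-3; for packaging → 3-1-3-1. Scheduled 20%. No special measure applies. → 20%.
Line C: polypropylene → 3-3; film → 3-3-3; for construction → 3-3-3-2. Scheduled 25%. No special measure applies. → 25%.
Line D: polyethylene → 3-2; resin in primary form → 3-2-4; for construction → 3-2-4-3. Scheduled 15%. Isolde agreement on 3-2-4: RVC < 45%; Isolde agreement on 3-3-3-2: 3-2-4-3 not covered. → 15%.
Sum: 17% + 20% + 25% + 15% = 77%.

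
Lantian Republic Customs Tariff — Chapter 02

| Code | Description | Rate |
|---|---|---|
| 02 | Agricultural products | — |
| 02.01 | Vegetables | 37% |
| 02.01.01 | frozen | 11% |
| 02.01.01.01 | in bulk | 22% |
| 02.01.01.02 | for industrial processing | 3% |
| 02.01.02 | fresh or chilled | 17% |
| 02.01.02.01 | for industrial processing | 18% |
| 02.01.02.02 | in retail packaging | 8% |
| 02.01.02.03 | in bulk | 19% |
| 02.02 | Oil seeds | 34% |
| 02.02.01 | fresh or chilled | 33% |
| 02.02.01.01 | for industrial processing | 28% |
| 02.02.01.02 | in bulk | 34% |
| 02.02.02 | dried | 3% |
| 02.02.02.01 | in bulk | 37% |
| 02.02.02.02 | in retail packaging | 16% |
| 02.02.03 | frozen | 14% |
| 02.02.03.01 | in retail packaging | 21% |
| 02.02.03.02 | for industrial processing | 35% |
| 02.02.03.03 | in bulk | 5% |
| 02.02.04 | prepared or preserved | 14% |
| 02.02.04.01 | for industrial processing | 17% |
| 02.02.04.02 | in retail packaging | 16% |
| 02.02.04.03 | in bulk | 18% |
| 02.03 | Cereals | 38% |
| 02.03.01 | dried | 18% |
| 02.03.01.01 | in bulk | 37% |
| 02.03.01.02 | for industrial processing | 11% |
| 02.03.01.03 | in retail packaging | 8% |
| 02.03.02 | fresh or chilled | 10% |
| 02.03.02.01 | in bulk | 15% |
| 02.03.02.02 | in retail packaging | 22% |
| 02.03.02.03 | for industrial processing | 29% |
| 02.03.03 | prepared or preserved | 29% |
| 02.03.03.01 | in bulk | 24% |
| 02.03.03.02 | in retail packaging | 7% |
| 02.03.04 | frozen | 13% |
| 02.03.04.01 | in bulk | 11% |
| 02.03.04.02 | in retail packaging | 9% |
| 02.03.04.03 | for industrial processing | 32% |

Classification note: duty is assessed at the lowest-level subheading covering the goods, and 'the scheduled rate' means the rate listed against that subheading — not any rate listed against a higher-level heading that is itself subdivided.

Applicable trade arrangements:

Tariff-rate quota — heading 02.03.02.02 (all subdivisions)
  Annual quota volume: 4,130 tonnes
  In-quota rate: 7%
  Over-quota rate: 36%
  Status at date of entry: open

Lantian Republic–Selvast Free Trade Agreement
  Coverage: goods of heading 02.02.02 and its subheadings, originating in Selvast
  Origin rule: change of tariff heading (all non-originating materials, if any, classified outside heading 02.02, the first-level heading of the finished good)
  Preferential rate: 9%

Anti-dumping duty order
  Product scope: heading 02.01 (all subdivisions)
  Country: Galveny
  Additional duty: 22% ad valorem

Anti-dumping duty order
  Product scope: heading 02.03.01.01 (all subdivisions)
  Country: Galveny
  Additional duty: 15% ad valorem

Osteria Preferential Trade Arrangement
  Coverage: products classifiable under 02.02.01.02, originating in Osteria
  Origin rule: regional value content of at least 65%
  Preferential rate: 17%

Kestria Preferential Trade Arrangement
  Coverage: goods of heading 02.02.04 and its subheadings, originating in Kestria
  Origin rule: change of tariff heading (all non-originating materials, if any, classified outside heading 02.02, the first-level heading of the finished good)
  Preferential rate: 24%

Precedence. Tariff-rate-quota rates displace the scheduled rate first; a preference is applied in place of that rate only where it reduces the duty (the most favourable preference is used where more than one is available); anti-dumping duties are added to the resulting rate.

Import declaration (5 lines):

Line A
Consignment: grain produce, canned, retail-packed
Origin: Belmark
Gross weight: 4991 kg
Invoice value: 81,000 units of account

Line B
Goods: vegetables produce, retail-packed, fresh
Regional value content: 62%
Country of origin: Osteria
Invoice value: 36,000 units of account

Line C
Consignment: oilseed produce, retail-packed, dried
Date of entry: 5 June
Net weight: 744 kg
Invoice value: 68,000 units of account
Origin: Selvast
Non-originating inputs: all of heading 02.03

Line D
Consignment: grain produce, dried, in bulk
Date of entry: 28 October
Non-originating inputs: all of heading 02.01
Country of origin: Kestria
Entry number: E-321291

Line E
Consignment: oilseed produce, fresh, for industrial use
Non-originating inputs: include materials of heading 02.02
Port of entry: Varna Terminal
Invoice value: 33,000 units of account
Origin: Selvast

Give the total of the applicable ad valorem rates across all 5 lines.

89%

Line A: grain → 02.03; canned → 02.03.03; retail-packed → 02.03.03.02. Scheduled 7%. No special measure applies. → 7%.
Line B: vegetables → 02.01; fresh → 02.01.02; retail-packed → 02.01.02.02. Scheduled 8%. Osteria agreement on 02.02.01.02: 02.01.02.02 not covered. → 8%.
Line C: oilseed → 02.02; dried → 02.02.02; retail-packed → 02.02.02.02. Scheduled 16%. Selvast agreement on 02.02.02: CTH met → 9% available; preferential 9%. → 9%.
Line D: grain → 02.03; dried → 02.03.01; in bulk → 02.03.01.01. Scheduled 37%. Kestria agreement on 02.02.04: 02.03.01.01 not covered. → 37%.
Line E: oilseed → 02.02; fresh → 02.02.01; for industrial use → 02.02.01.01. Scheduled 28%. Selvast agreement on 02.02.02: 02.02.01.01 not covered. → 28%.
Sum: 7% + 8% + 9% + 37% + 28% = 89%.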